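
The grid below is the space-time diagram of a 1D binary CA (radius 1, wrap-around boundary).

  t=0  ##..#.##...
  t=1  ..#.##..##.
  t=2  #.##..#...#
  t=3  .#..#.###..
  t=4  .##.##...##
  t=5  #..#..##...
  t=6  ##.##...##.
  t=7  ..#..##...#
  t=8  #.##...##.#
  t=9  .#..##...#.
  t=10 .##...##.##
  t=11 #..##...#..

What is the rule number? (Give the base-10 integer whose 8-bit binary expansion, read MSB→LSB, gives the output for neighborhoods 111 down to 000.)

  ### -> .   bit 7 = 0  t=3,i=7
  ##. -> .   bit 6 = 0  t=0,i=1
  #.# -> #   bit 5 = 1  t=0,i=5
  #.. -> #   bit 4 = 1  t=0,i=2
  .## -> .   bit 3 = 0  t=0,i=0
  .#. -> #   bit 2 = 1  t=0,i=4
  ..# -> .   bit 1 = 0  t=0,i=3
  ... -> #   bit 0 = 1  t=0,i=9
  bits 00110101 = 53

53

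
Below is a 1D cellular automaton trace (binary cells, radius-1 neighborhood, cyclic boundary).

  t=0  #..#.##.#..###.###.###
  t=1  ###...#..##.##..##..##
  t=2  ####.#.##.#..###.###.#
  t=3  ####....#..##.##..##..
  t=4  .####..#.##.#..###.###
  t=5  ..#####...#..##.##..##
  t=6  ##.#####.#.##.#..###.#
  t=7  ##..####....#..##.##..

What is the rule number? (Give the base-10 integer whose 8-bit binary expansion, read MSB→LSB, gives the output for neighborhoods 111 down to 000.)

210

  ### -> #   bit 7 = 1  t=0,i=12
  ##. -> #   bit 6 = 1  t=0,i=0
  #.# -> .   bit 5 = 0  t=0,i=4
  #.. -> #   bit 4 = 1  t=0,i=1
  .## -> .   bit 3 = 0  t=0,i=5
  .#. -> .   bit 2 = 0  t=0,i=3
  ..# -> #   bit 1 = 1  t=0,i=2
  ... -> .   bit 0 = 0  t=1,i=4
  bits 11010010 = 210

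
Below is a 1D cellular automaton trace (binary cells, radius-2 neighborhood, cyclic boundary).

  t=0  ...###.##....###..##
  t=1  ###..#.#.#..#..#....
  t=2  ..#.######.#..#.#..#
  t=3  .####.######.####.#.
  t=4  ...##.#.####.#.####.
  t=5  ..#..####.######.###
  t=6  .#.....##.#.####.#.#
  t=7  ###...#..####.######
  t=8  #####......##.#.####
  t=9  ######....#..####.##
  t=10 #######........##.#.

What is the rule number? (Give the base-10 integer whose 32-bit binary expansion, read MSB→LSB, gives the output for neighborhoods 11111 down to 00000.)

  #####|#  b31=1 t=2,i=6
  ####.|#  b30=1 t=2,i=8
  ###.#|#  b29=1 t=0,i=5
  ###..|#  b28=1 t=0,i=15
  ##.##|.  b27=0 t=0,i=6
  ##.#.|#  b26=1 t=2,i=10
  ##..#|.  b25=0 t=0,i=16
  ##...|#  b24=1 t=0,i=0
  #.###|#  b23=1 t=2,i=4
  #.##.|#  b22=1 t=0,i=7
  #.#.#|#  b21=1 t=1,i=7
  #.#..|#  b20=1 t=1,i=9
  #..##|.  b19=0 t=0,i=17
  #..#.|#  b18=1 t=1,i=4
  #...#|#  b17=1 t=0,i=1
  #....|.  b16=0 t=0,i=10
  .####|.  b15=0 t=2,i=5
  .###.|.  b14=0 t=0,i=4
  .##.#|.  b13=0 t=4,i=4
  .##..|.  b12=0 t=0,i=8
  .#.##|#  b11=1 t=2,i=3
  .#.#.|#  b10=1 t=1,i=6
  .#..#|.  b9=0 t=1,i=10
  .#...|#  b8=1 t=1,i=16
  ..###|.  b7=0 t=0,i=3
  ..##.|.  b6=0 t=0,i=18
  ..#.#|#  b5=1 t=1,i=5
  ..#..|.  b4=0 t=1,i=12
  ...##|#  b3=1 t=0,i=2
  ...#.|.  b2=0 t=7,i=5
  ....#|.  b1=0 t=0,i=11
  .....|.  b0=0 t=6,i=4
  bits 11110101111101100000110100101000 = 4126543144

4126543144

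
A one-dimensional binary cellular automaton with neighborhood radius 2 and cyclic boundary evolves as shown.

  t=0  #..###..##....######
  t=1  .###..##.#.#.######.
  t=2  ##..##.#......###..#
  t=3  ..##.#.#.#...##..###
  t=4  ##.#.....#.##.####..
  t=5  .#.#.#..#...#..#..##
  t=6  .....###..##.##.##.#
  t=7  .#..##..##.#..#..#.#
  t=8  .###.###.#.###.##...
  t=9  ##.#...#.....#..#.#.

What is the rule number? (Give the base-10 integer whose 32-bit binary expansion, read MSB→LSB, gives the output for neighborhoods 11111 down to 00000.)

  ##### -> #   bit 31 = 1  t=0,i=16
  ####. -> .   bit 30 = 0  t=0,i=19
  ###.# -> #   bit 29 = 1  t=8,i=3
  ###.. -> .   bit 28 = 0  t=0,i=0
  ##.## -> .   bit 27 = 0  t=4,i=13
  ##.#. -> .   bit 26 = 0  t=1,i=8
  ##..# -> #   bit 25 = 1  t=0,i=1
  ##... -> .   bit 24 = 0  t=0,i=10
  #.### -> .   bit 23 = 0  t=1,i=13
  #.##. -> .   bit 22 = 0  t=4,i=11
  #.#.# -> .   bit 21 = 0  t=1,i=9
  #.#.. -> #   bit 20 = 1  t=2,i=7
  #..## -> #   bit 19 = 1  t=0,i=2
  #..#. -> #   bit 18 = 1  t=5,i=7
  #...# -> #   bit 17 = 1  t=3,i=11
  #.... -> #   bit 16 = 1  t=0,i=11
  .#### -> #   bit 15 = 1  t=0,i=15
  .###. -> .   bit 14 = 0  t=0,i=4
  .##.# -> #   bit 13 = 1  t=1,i=7
  .##.. -> #   bit 12 = 1  t=0,i=9
  .#.## -> .   bit 11 = 0  t=1,i=12
  .#.#. -> .   bit 10 = 0  t=1,i=10
  .#..# -> #   bit 9 = 1  t=5,i=6
  .#... -> .   bit 8 = 0  t=2,i=8
  ..### -> #   bit 7 = 1  t=0,i=3
  ..##. -> .   bit 6 = 0  t=0,i=8
  ..#.# -> .   bit 5 = 0  t=4,i=9
  ..#.. -> .   bit 4 = 0  t=5,i=8
  ...## -> #   bit 3 = 1  t=0,i=13
  ...#. -> #   bit 2 = 1  t=4,i=8
  ....# -> .   bit 1 = 0  t=0,i=12
  ..... -> .   bit 0 = 0  t=2,i=10
  bits 10100010000111111011001010001100 = 2719986316

2719986316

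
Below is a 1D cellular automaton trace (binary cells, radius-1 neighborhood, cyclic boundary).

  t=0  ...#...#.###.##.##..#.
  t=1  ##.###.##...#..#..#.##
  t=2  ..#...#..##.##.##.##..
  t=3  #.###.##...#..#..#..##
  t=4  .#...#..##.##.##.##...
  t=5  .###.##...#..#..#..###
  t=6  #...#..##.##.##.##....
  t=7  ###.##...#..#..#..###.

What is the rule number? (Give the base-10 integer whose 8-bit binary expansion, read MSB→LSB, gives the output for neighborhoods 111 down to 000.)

53

  nb ###: next=.  (t=0,i=10, bit7=0)
  nb ##.: next=.  (t=0,i=11, bit6=0)
  nb #.#: next=#  (t=0,i=8, bit5=1)
  nb #..: next=#  (t=0,i=4, bit4=1)
  nb .##: next=.  (t=0,i=9, bit3=0)
  nb .#.: next=#  (t=0,i=3, bit2=1)
  nb ..#: next=.  (t=0,i=2, bit1=0)
  nb ...: next=#  (t=0,i=0, bit0=1)
  bits 00110101 = 53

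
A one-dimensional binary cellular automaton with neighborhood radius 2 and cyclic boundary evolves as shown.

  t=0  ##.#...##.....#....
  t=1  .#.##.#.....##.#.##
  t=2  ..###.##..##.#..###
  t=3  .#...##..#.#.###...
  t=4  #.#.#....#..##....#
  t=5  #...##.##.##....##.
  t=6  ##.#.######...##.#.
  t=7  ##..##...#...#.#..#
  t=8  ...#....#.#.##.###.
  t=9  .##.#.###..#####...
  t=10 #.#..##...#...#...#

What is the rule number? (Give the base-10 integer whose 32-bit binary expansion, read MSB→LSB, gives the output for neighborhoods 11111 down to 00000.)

1222126382

  nb #####: next=.  (t=6,i=7, bit31=0)
  nb ####.: next=#  (t=6,i=9, bit30=1)
  nb ###.#: next=.  (t=2,i=4, bit29=0)
  nb ###..: next=.  (t=2,i=18, bit28=0)
  nb ##.##: next=#  (t=2,i=5, bit27=1)
  nb ##.#.: next=.  (t=0,i=2, bit26=0)
  nb ##..#: next=.  (t=2,i=0, bit25=0)
  nb ##...: next=.  (t=0,i=9, bit24=0)
  nb #.###: next=#  (t=3,i=13, bit23=1)
  nb #.##.: next=#  (t=1,i=3, bit22=1)
  nb #.#.#: next=.  (t=1,i=1, bit21=0)
  nb #.#..: next=#  (t=0,i=3, bit20=1)
  nb #..##: next=#  (t=2,i=1, bit19=1)
  nb #..#.: next=.  (t=3,i=8, bit18=0)
  nb #...#: next=.  (t=0,i=5, bit17=0)
  nb #....: next=.  (t=0,i=10, bit16=0)
  nb .####: next=.  (t=6,i=6, bit15=0)
  nb .###.: next=.  (t=2,i=3, bit14=0)
  nb .##.#: next=#  (t=0,i=1, bit13=1)
  nb .##..: next=.  (t=0,i=8, bit12=0)
  nb .#.##: next=#  (t=1,i=2, bit11=1)
  nb .#.#.: next=.  (t=3,i=10, bit10=0)
  nb .#..#: next=#  (t=2,i=14, bit9=1)
  nb .#...: next=#  (t=0,i=4, bit8=1)
  nb ..###: next=.  (t=2,i=2, bit7=0)
  nb ..##.: next=.  (t=0,i=0, bit6=0)
  nb ..#.#: next=#  (t=3,i=9, bit5=1)
  nb ..#..: next=.  (t=0,i=14, bit4=0)
  nb ...##: next=#  (t=0,i=6, bit3=1)
  nb ...#.: next=#  (t=0,i=13, bit2=1)
  nb ....#: next=#  (t=0,i=12, bit1=1)
  nb .....: next=.  (t=0,i=11, bit0=0)
  bits 01001000110110000010101100101110 = 1222126382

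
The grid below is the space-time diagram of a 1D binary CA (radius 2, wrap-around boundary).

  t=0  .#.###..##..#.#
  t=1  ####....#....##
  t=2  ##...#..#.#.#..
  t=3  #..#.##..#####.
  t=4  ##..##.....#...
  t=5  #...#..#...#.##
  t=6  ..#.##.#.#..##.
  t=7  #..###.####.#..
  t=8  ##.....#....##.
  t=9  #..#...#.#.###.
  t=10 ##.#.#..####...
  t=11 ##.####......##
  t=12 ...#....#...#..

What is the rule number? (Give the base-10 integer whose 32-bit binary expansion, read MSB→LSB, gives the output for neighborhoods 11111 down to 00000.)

2163420760

  ##### -> #   bit 31 = 1  t=1,i=0
  ####. -> .   bit 30 = 0  t=1,i=2
  ###.# -> .   bit 29 = 0  t=3,i=13
  ###.. -> .   bit 28 = 0  t=0,i=5
  ##.## -> .   bit 27 = 0  t=7,i=6
  ##.#. -> .   bit 26 = 0  t=3,i=14
  ##..# -> .   bit 25 = 0  t=0,i=6
  ##... -> .   bit 24 = 0  t=1,i=4
  #.### -> #   bit 23 = 1  t=0,i=3
  #.##. -> #   bit 22 = 1  t=3,i=5
  #.#.# -> #   bit 21 = 1  t=0,i=1
  #.#.. -> #   bit 20 = 1  t=2,i=12
  #..## -> .   bit 19 = 0  t=0,i=7
  #..#. -> .   bit 18 = 0  t=0,i=11
  #...# -> #   bit 17 = 1  t=2,i=3
  #.... -> #   bit 16 = 1  t=1,i=5
  .#### -> .   bit 15 = 0  t=1,i=14
  .###. -> .   bit 14 = 0  t=0,i=4
  .##.# -> #   bit 13 = 1  t=6,i=5
  .##.. -> .   bit 12 = 0  t=0,i=9
  .#.## -> #   bit 11 = 1  t=0,i=2
  .#.#. -> #   bit 10 = 1  t=0,i=0
  .#..# -> #   bit 9 = 1  t=2,i=6
  .#... -> .   bit 8 = 0  t=1,i=9
  ..### -> .   bit 7 = 0  t=1,i=13
  ..##. -> #   bit 6 = 1  t=0,i=8
  ..#.# -> .   bit 5 = 0  t=0,i=12
  ..#.. -> #   bit 4 = 1  t=1,i=8
  ...## -> #   bit 3 = 1  t=1,i=12
  ...#. -> .   bit 2 = 0  t=1,i=7
  ....# -> .   bit 1 = 0  t=1,i=6
  ..... -> .   bit 0 = 0  t=4,i=8
  bits 10000000111100110010111001011000 = 2163420760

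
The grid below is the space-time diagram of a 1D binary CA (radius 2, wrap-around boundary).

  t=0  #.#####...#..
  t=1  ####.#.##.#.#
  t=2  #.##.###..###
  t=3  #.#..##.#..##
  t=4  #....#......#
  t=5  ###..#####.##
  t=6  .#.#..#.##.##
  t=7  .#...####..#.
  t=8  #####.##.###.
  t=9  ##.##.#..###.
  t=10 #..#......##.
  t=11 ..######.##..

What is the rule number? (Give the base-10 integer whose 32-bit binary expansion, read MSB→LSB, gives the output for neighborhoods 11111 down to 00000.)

1676138873

  [31] ##### => .  t=0,i=4
  [30] ####. => #  t=0,i=5
  [29] ###.# => #  t=1,i=3
  [28] ###.. => .  t=0,i=6
  [27] ##.## => .  t=2,i=1
  [26] ##.#. => .  t=1,i=4
  [25] ##..# => #  t=2,i=8
  [24] ##... => #  t=0,i=7
  [23] #.### => #  t=0,i=2
  [22] #.##. => #  t=1,i=7
  [21] #.#.# => #  t=1,i=5
  [20] #.#.. => .  t=3,i=2
  [19] #..## => .  t=2,i=9
  [18] #..#. => #  t=0,i=12
  [17] #...# => #  t=0,i=8
  [16] #.... => #  t=4,i=2
  [15] .#### => #  t=0,i=3
  [14] .###. => #  t=2,i=6
  [13] .##.# => .  t=1,i=8
  [12] .##.. => #  t=4,i=0
  [11] .#.## => #  t=0,i=1
  [10] .#.#. => .  t=6,i=2
  [9] .#..# => .  t=0,i=11
  [8] .#... => #  t=4,i=6
  [7] ..### => .  t=2,i=10
  [6] ..##. => #  t=3,i=5
  [5] ..#.# => #  t=0,i=0
  [4] ..#.. => #  t=0,i=10
  [3] ...## => #  t=4,i=11
  [2] ...#. => .  t=0,i=9
  [1] ....# => .  t=4,i=3
  [0] ..... => #  t=4,i=8
  bits 01100011111001111101100101111001 = 1676138873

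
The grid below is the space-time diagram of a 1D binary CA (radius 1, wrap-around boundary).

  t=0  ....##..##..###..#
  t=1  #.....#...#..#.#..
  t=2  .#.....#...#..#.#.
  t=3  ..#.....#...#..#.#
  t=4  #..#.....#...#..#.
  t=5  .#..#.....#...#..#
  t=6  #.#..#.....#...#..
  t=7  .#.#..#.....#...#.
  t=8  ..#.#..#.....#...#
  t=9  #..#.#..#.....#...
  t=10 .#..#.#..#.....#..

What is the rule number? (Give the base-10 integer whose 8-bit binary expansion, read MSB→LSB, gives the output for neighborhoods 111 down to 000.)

  ### -> #   bit 7 = 1  t=0,i=13
  ##. -> .   bit 6 = 0  t=0,i=5
  #.# -> #   bit 5 = 1  t=1,i=14
  #.. -> #   bit 4 = 1  t=0,i=0
  .## -> .   bit 3 = 0  t=0,i=4
  .#. -> .   bit 2 = 0  t=0,i=17
  ..# -> .   bit 1 = 0  t=0,i=3
  ... -> .   bit 0 = 0  t=0,i=1
  bits 10110000 = 176

176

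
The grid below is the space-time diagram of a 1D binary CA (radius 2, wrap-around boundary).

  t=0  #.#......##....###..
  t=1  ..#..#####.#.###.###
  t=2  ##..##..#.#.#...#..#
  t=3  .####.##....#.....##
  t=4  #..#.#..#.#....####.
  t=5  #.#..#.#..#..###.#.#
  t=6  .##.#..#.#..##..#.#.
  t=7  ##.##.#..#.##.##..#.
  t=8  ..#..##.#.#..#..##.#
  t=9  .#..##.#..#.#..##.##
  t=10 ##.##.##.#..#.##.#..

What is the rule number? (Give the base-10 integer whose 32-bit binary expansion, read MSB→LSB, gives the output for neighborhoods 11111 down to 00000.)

1595672779

  nb #####: next=.  (t=1,i=7, bit31=0)
  nb ####.: next=#  (t=1,i=8, bit30=1)
  nb ###.#: next=.  (t=1,i=9, bit29=0)
  nb ###..: next=#  (t=0,i=17, bit28=1)
  nb ##.##: next=#  (t=1,i=16, bit27=1)
  nb ##.#.: next=#  (t=1,i=10, bit26=1)
  nb ##..#: next=#  (t=0,i=18, bit25=1)
  nb ##...: next=#  (t=0,i=11, bit24=1)
  nb #.###: next=.  (t=1,i=13, bit23=0)
  nb #.##.: next=.  (t=3,i=6, bit22=0)
  nb #.#.#: next=.  (t=1,i=11, bit21=0)
  nb #.#..: next=#  (t=0,i=2, bit20=1)
  nb #..##: next=#  (t=1,i=4, bit19=1)
  nb #..#.: next=#  (t=0,i=19, bit18=1)
  nb #...#: next=.  (t=2,i=14, bit17=0)
  nb #....: next=.  (t=0,i=4, bit16=0)
  nb .####: next=.  (t=1,i=6, bit15=0)
  nb .###.: next=.  (t=0,i=16, bit14=0)
  nb .##.#: next=.  (t=3,i=19, bit13=0)
  nb .##..: next=.  (t=0,i=10, bit12=0)
  nb .#.##: next=#  (t=1,i=12, bit11=1)
  nb .#.#.: next=.  (t=0,i=1, bit10=0)
  nb .#..#: next=.  (t=1,i=3, bit9=0)
  nb .#...: next=.  (t=0,i=3, bit8=0)
  nb ..###: next=#  (t=0,i=15, bit7=1)
  nb ..##.: next=#  (t=0,i=9, bit6=1)
  nb ..#.#: next=.  (t=0,i=0, bit5=0)
  nb ..#..: next=.  (t=1,i=2, bit4=0)
  nb ...##: next=#  (t=0,i=8, bit3=1)
  nb ...#.: next=.  (t=2,i=15, bit2=0)
  nb ....#: next=#  (t=0,i=7, bit1=1)
  nb .....: next=#  (t=0,i=5, bit0=1)
  bits 01011111000111000000100011001011 = 1595672779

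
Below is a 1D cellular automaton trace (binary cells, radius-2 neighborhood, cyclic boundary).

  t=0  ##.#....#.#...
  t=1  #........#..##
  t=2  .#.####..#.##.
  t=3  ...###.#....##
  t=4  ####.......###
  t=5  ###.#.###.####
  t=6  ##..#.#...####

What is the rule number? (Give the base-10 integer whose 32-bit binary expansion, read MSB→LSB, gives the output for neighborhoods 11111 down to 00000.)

3282736345

  [31] ##### => #  t=4,i=0
  [30] ####. => #  t=2,i=5
  [29] ###.# => .  t=3,i=5
  [28] ###.. => .  t=1,i=0
  [27] ##.## => .  t=5,i=9
  [26] ##.#. => .  t=0,i=2
  [25] ##..# => #  t=2,i=7
  [24] ##... => #  t=1,i=1
  [23] #.### => #  t=2,i=3
  [22] #.##. => .  t=2,i=11
  [21] #.#.# => #  t=5,i=4
  [20] #.#.. => .  t=0,i=3
  [19] #..## => #  t=1,i=11
  [18] #..#. => .  t=2,i=0
  [17] #...# => #  t=0,i=12
  [16] #.... => .  t=0,i=5
  [15] .#### => #  t=2,i=4
  [14] .###. => .  t=1,i=13
  [13] .##.# => .  t=0,i=1
  [12] .##.. => #  t=2,i=12
  [11] .#.## => .  t=2,i=2
  [10] .#.#. => #  t=0,i=9
  [9] .#..# => .  t=1,i=10
  [8] .#... => .  t=0,i=4
  [7] ..### => #  t=1,i=12
  [6] ..##. => #  t=0,i=0
  [5] ..#.# => .  t=0,i=8
  [4] ..#.. => #  t=1,i=9
  [3] ...## => #  t=0,i=13
  [2] ...#. => .  t=0,i=7
  [1] ....# => .  t=0,i=6
  [0] ..... => #  t=1,i=3
  bits 11000011101010101001010011011001 = 3282736345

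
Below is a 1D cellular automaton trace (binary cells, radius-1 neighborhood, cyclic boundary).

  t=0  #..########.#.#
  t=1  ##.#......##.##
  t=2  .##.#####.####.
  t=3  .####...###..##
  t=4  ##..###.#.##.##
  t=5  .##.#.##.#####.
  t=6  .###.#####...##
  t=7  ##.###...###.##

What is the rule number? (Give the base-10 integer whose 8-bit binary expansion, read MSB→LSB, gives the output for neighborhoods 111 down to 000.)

121

  nb ###: next=.  (t=0,i=4, bit7=0)
  nb ##.: next=#  (t=0,i=0, bit6=1)
  nb #.#: next=#  (t=0,i=11, bit5=1)
  nb #..: next=#  (t=0,i=1, bit4=1)
  nb .##: next=#  (t=0,i=3, bit3=1)
  nb .#.: next=.  (t=0,i=12, bit2=0)
  nb ..#: next=.  (t=0,i=2, bit1=0)
  nb ...: next=#  (t=1,i=5, bit0=1)
  bits 01111001 = 121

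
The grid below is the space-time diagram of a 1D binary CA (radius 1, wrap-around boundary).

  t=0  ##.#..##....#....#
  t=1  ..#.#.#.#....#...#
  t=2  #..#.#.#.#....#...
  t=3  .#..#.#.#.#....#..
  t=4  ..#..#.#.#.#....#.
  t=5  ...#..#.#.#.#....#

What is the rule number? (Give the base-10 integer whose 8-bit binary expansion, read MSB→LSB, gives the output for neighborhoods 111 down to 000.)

56

  [7] ### => .  t=0,i=0
  [6] ##. => .  t=0,i=1
  [5] #.# => #  t=0,i=2
  [4] #.. => #  t=0,i=4
  [3] .## => #  t=0,i=6
  [2] .#. => .  t=0,i=3
  [1] ..# => .  t=0,i=5
  [0] ... => .  t=0,i=9
  bits 00111000 = 56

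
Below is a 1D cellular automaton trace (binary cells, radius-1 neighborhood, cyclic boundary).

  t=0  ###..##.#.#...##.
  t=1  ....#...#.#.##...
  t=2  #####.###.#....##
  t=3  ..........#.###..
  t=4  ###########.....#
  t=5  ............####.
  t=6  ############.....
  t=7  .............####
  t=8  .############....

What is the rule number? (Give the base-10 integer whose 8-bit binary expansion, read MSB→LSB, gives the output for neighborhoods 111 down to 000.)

  nb ###: next=.  (t=0,i=1, bit7=0)
  nb ##.: next=.  (t=0,i=2, bit6=0)
  nb #.#: next=.  (t=0,i=7, bit5=0)
  nb #..: next=.  (t=0,i=3, bit4=0)
  nb .##: next=.  (t=0,i=0, bit3=0)
  nb .#.: next=#  (t=0,i=8, bit2=1)
  nb ..#: next=#  (t=0,i=4, bit1=1)
  nb ...: next=#  (t=0,i=12, bit0=1)
  bits 00000111 = 7

7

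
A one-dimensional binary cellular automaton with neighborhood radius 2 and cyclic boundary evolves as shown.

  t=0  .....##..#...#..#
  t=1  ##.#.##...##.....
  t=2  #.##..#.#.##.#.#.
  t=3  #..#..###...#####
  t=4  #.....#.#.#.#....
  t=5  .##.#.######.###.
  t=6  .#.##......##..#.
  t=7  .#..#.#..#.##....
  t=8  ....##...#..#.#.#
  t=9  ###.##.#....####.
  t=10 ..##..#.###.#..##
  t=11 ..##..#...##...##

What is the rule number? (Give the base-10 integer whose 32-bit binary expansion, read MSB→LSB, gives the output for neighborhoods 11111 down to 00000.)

1008932322

  ##### -> .   bit 31 = 0  t=3,i=14
  ####. -> .   bit 30 = 0  t=3,i=16
  ###.# -> #   bit 29 = 1  t=5,i=11
  ###.. -> #   bit 28 = 1  t=3,i=0
  ##.## -> #   bit 27 = 1  t=5,i=12
  ##.#. -> #   bit 26 = 1  t=1,i=2
  ##..# -> .   bit 25 = 0  t=0,i=7
  ##... -> .   bit 24 = 0  t=1,i=7
  #.### -> .   bit 23 = 0  t=5,i=6
  #.##. -> .   bit 22 = 0  t=1,i=5
  #.#.# -> #   bit 21 = 1  t=1,i=3
  #.#.. -> .   bit 20 = 0  t=4,i=12
  #..## -> .   bit 19 = 0  t=3,i=5
  #..#. -> .   bit 18 = 0  t=0,i=8
  #...# -> #   bit 17 = 1  t=0,i=11
  #.... -> #   bit 16 = 1  t=0,i=1
  .#### -> .   bit 15 = 0  t=3,i=13
  .###. -> .   bit 14 = 0  t=3,i=7
  .##.# -> .   bit 13 = 0  t=1,i=1
  .##.. -> #   bit 12 = 1  t=0,i=6
  .#.## -> .   bit 11 = 0  t=1,i=4
  .#.#. -> #   bit 10 = 1  t=2,i=7
  .#..# -> .   bit 9 = 0  t=0,i=14
  .#... -> #   bit 8 = 1  t=0,i=0
  ..### -> #   bit 7 = 1  t=3,i=6
  ..##. -> #   bit 6 = 1  t=0,i=5
  ..#.# -> #   bit 5 = 1  t=2,i=6
  ..#.. -> .   bit 4 = 0  t=0,i=9
  ...## -> .   bit 3 = 0  t=0,i=4
  ...#. -> .   bit 2 = 0  t=0,i=12
  ....# -> #   bit 1 = 1  t=0,i=3
  ..... -> .   bit 0 = 0  t=0,i=2
  bits 00111100001000110001010111100010 = 1008932322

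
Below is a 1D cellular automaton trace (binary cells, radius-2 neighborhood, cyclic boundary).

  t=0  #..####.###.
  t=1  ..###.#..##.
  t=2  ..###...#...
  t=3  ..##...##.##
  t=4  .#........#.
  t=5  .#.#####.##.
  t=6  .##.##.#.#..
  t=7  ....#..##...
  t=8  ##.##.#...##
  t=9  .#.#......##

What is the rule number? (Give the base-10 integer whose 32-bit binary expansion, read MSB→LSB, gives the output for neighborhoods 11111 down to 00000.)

2691288245

  #####|#  b31=1 t=5,i=5
  ####.|.  b30=0 t=0,i=5
  ###.#|#  b29=1 t=0,i=6
  ###..|.  b28=0 t=2,i=4
  ##.##|.  b27=0 t=0,i=7
  ##.#.|.  b26=0 t=0,i=11
  ##..#|.  b25=0 t=3,i=0
  ##...|.  b24=0 t=1,i=11
  #.###|.  b23=0 t=0,i=8
  #.##.|#  b22=1 t=3,i=10
  #.#.#|#  b21=1 t=6,i=7
  #.#..|.  b20=0 t=0,i=0
  #..##|#  b19=1 t=0,i=2
  #..#.|.  b18=0 t=4,i=0
  #...#|.  b17=0 t=1,i=0
  #....|#  b16=1 t=2,i=10
  .####|#  b15=1 t=0,i=4
  .###.|#  b14=1 t=0,i=9
  .##.#|.  b13=0 t=3,i=8
  .##..|.  b12=0 t=1,i=10
  .#.##|#  b11=1 t=5,i=2
  .#.#.|#  b10=1 t=6,i=8
  .#..#|.  b9=0 t=0,i=1
  .#...|.  b8=0 t=2,i=9
  ..###|#  b7=1 t=0,i=3
  ..##.|.  b6=0 t=1,i=9
  ..#.#|#  b5=1 t=5,i=1
  ..#..|#  b4=1 t=2,i=8
  ...##|.  b3=0 t=1,i=1
  ...#.|#  b2=1 t=2,i=7
  ....#|.  b1=0 t=2,i=0
  .....|#  b0=1 t=2,i=11
  bits 10100000011010011100110010110101 = 2691288245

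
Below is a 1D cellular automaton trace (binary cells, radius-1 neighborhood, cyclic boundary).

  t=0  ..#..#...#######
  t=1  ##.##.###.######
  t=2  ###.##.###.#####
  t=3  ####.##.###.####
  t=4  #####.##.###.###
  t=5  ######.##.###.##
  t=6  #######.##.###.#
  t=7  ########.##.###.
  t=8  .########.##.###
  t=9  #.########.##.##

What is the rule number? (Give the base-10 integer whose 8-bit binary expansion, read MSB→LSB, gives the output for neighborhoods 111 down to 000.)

243

  ### -> #   bit 7 = 1  t=0,i=10
  ##. -> #   bit 6 = 1  t=0,i=15
  #.# -> #   bit 5 = 1  t=1,i=2
  #.. -> #   bit 4 = 1  t=0,i=0
  .## -> .   bit 3 = 0  t=0,i=9
  .#. -> .   bit 2 = 0  t=0,i=2
  ..# -> #   bit 1 = 1  t=0,i=1
  ... -> #   bit 0 = 1  t=0,i=7
  bits 11110011 = 243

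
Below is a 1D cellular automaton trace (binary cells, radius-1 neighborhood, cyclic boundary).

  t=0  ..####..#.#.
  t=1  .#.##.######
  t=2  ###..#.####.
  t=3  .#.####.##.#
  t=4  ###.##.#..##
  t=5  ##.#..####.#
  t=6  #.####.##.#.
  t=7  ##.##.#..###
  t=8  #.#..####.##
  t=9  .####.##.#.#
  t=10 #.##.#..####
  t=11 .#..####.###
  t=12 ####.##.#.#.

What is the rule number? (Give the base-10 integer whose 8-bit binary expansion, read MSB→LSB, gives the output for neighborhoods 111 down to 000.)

182

  ###|#  b7=1 t=0,i=3
  ##.|.  b6=0 t=0,i=5
  #.#|#  b5=1 t=0,i=9
  #..|#  b4=1 t=0,i=6
  .##|.  b3=0 t=0,i=2
  .#.|#  b2=1 t=0,i=8
  ..#|#  b1=1 t=0,i=1
  ...|.  b0=0 t=0,i=0
  bits 10110110 = 182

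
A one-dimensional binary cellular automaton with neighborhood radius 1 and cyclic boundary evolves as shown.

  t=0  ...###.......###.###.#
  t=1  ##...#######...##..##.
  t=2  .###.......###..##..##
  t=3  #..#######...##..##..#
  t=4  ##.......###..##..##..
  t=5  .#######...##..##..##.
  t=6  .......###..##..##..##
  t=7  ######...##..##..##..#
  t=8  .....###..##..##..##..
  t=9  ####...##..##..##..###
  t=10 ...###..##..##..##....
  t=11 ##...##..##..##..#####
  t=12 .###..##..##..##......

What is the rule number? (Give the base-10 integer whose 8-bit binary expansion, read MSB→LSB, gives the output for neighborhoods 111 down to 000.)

  nb ###: next=.  (t=0,i=4, bit7=0)
  nb ##.: next=#  (t=0,i=5, bit6=1)
  nb #.#: next=#  (t=0,i=16, bit5=1)
  nb #..: next=#  (t=0,i=0, bit4=1)
  nb .##: next=.  (t=0,i=3, bit3=0)
  nb .#.: next=.  (t=0,i=21, bit2=0)
  nb ..#: next=.  (t=0,i=2, bit1=0)
  nb ...: next=#  (t=0,i=1, bit0=1)
  bits 01110001 = 113

113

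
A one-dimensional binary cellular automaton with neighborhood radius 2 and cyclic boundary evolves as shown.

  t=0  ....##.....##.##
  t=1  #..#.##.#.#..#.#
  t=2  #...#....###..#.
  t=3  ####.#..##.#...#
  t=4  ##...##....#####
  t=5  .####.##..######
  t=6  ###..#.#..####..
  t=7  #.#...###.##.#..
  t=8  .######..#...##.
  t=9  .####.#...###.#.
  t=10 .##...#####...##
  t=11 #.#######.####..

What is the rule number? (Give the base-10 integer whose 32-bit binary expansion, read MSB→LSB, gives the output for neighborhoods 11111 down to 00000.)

  #####|#  b31=1 t=3,i=1
  ####.|.  b30=0 t=3,i=2
  ###.#|.  b29=0 t=3,i=3
  ###..|#  b28=1 t=2,i=11
  ##.##|#  b27=1 t=0,i=13
  ##.#.|.  b26=0 t=1,i=7
  ##..#|.  b25=0 t=1,i=1
  ##...|#  b24=1 t=0,i=0
  #.###|#  b23=1 t=5,i=1
  #.##.|.  b22=0 t=0,i=14
  #.#.#|.  b21=0 t=1,i=8
  #.#..|#  b20=1 t=1,i=10
  #..##|.  b19=0 t=3,i=7
  #..#.|.  b18=0 t=1,i=2
  #...#|#  b17=1 t=2,i=2
  #....|.  b16=0 t=0,i=1
  .####|#  b15=1 t=3,i=0
  .###.|.  b14=0 t=2,i=10
  .##.#|.  b13=0 t=0,i=12
  .##..|#  b12=1 t=0,i=5
  .#.##|#  b11=1 t=1,i=4
  .#.#.|#  b10=1 t=1,i=9
  .#..#|#  b9=1 t=1,i=11
  .#...|#  b8=1 t=2,i=1
  ..###|#  b7=1 t=2,i=9
  ..##.|.  b6=0 t=0,i=4
  ..#.#|.  b5=0 t=1,i=3
  ..#..|.  b4=0 t=2,i=4
  ...##|#  b3=1 t=0,i=3
  ...#.|#  b2=1 t=2,i=3
  ....#|.  b1=0 t=0,i=2
  .....|#  b0=1 t=0,i=8
  bits 10011001100100101001111110001101 = 2576523149

2576523149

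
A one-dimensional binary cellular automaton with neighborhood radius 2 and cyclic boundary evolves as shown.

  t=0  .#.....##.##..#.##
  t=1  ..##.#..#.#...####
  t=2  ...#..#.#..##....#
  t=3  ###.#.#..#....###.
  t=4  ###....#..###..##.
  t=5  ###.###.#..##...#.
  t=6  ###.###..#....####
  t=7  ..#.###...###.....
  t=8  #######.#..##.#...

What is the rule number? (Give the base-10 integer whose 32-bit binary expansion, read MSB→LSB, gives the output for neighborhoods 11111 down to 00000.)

818113318

  [31] ##### => .  t=6,i=0
  [30] ####. => .  t=1,i=16
  [29] ###.# => #  t=3,i=2
  [28] ###.. => #  t=1,i=17
  [27] ##.## => .  t=0,i=9
  [26] ##.#. => .  t=0,i=0
  [25] ##..# => .  t=0,i=12
  [24] ##... => .  t=2,i=13
  [23] #.### => #  t=3,i=0
  [22] #.##. => #  t=0,i=10
  [21] #.#.# => .  t=3,i=4
  [20] #.#.. => .  t=0,i=1
  [19] #..## => .  t=1,i=1
  [18] #..#. => .  t=0,i=13
  [17] #...# => #  t=1,i=12
  [16] #.... => #  t=0,i=3
  [15] .#### => .  t=1,i=15
  [14] .###. => #  t=3,i=1
  [13] .##.# => #  t=0,i=8
  [12] .##.. => .  t=0,i=11
  [11] .#.## => #  t=0,i=15
  [10] .#.#. => .  t=1,i=9
  [9] .#..# => #  t=1,i=6
  [8] .#... => #  t=0,i=2
  [7] ..### => .  t=1,i=14
  [6] ..##. => .  t=0,i=7
  [5] ..#.# => #  t=0,i=14
  [4] ..#.. => .  t=2,i=3
  [3] ...## => .  t=0,i=6
  [2] ...#. => #  t=2,i=2
  [1] ....# => #  t=0,i=5
  [0] ..... => .  t=0,i=4
  bits 00110000110000110110101100100110 = 818113318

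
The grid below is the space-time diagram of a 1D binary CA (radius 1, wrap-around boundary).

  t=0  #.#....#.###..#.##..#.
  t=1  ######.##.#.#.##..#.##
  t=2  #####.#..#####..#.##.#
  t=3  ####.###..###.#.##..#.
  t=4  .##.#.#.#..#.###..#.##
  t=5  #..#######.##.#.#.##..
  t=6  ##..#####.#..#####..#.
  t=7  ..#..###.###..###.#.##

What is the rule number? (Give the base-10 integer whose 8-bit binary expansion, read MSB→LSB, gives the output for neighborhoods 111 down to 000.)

181

  nb ###: next=#  (t=0,i=10, bit7=1)
  nb ##.: next=.  (t=0,i=11, bit6=0)
  nb #.#: next=#  (t=0,i=1, bit5=1)
  nb #..: next=#  (t=0,i=3, bit4=1)
  nb .##: next=.  (t=0,i=9, bit3=0)
  nb .#.: next=#  (t=0,i=0, bit2=1)
  nb ..#: next=.  (t=0,i=6, bit1=0)
  nb ...: next=#  (t=0,i=4, bit0=1)
  bits 10110101 = 181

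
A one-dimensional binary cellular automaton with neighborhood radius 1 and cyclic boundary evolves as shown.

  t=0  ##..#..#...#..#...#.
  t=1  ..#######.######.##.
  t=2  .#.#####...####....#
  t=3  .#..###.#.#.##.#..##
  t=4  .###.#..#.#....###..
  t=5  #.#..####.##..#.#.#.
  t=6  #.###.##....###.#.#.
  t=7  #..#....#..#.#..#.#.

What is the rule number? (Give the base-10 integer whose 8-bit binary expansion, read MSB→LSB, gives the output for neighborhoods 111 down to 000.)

  ###|#  b7=1 t=1,i=3
  ##.|.  b6=0 t=0,i=1
  #.#|.  b5=0 t=0,i=19
  #..|#  b4=1 t=0,i=2
  .##|.  b3=0 t=0,i=0
  .#.|#  b2=1 t=0,i=4
  ..#|#  b1=1 t=0,i=3
  ...|.  b0=0 t=0,i=9
  bits 10010110 = 150

150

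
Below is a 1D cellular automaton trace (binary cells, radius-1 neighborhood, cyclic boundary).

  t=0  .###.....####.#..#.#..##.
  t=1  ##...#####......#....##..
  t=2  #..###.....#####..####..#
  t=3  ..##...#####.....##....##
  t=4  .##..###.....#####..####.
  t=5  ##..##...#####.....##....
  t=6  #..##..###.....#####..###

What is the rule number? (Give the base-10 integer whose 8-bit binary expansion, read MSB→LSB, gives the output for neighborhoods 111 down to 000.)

  nb ###: next=.  (t=0,i=2, bit7=0)
  nb ##.: next=.  (t=0,i=3, bit6=0)
  nb #.#: next=.  (t=0,i=13, bit5=0)
  nb #..: next=.  (t=0,i=4, bit4=0)
  nb .##: next=#  (t=0,i=1, bit3=1)
  nb .#.: next=.  (t=0,i=14, bit2=0)
  nb ..#: next=#  (t=0,i=0, bit1=1)
  nb ...: next=#  (t=0,i=5, bit0=1)
  bits 00001011 = 11

11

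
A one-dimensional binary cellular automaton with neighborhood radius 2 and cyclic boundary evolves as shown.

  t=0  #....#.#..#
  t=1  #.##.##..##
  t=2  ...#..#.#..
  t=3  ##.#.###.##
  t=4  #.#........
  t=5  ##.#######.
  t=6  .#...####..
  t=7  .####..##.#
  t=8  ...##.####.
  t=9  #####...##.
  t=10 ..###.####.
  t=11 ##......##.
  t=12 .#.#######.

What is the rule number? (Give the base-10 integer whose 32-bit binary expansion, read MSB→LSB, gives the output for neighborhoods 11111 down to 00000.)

  #####|#  b31=1 t=5,i=5
  ####.|#  b30=1 t=3,i=0
  ###.#|.  b29=0 t=1,i=0
  ###..|#  b28=1 t=6,i=8
  ##.##|.  b27=0 t=1,i=1
  ##.#.|#  b26=1 t=3,i=2
  ##..#|.  b25=0 t=1,i=7
  ##...|.  b24=0 t=0,i=1
  #.###|.  b23=0 t=3,i=5
  #.##.|.  b22=0 t=1,i=2
  #.#.#|.  b21=0 t=3,i=3
  #.#..|.  b20=0 t=0,i=7
  #..##|#  b19=1 t=0,i=9
  #..#.|#  b18=1 t=2,i=5
  #...#|#  b17=1 t=6,i=3
  #....|#  b16=1 t=0,i=2
  .####|.  b15=0 t=3,i=10
  .###.|.  b14=0 t=1,i=10
  .##.#|#  b13=1 t=1,i=3
  .##..|#  b12=1 t=0,i=0
  .#.##|.  b11=0 t=3,i=4
  .#.#.|#  b10=1 t=0,i=6
  .#..#|.  b9=0 t=0,i=8
  .#...|#  b8=1 t=2,i=9
  ..###|.  b7=0 t=1,i=9
  ..##.|#  b6=1 t=0,i=10
  ..#.#|#  b5=1 t=0,i=5
  ..#..|#  b4=1 t=2,i=3
  ...##|#  b3=1 t=6,i=4
  ...#.|.  b2=0 t=0,i=4
  ....#|#  b1=1 t=0,i=3
  .....|#  b0=1 t=2,i=0
  bits 11010100000011110011010101111011 = 3557766523

3557766523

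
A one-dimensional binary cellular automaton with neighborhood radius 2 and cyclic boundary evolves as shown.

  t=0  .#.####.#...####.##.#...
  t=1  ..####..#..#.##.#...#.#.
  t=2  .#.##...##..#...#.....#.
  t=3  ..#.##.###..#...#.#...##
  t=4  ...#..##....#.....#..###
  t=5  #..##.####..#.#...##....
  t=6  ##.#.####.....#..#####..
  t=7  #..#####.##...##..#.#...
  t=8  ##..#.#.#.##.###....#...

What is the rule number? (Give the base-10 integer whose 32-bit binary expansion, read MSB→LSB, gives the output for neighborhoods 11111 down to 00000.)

  [31] ##### => .  t=6,i=19
  [30] ####. => #  t=0,i=5
  [29] ###.# => .  t=0,i=6
  [28] ###.. => .  t=1,i=5
  [27] ##.## => #  t=0,i=16
  [26] ##.#. => .  t=0,i=7
  [25] ##..# => .  t=1,i=6
  [24] ##... => #  t=2,i=5
  [23] #.### => #  t=0,i=3
  [22] #.##. => .  t=0,i=17
  [21] #.#.# => #  t=6,i=3
  [20] #.#.. => #  t=0,i=8
  [19] #..## => .  t=4,i=5
  [18] #..#. => .  t=1,i=7
  [17] #...# => .  t=0,i=10
  [16] #.... => #  t=0,i=22
  [15] .#### => #  t=0,i=4
  [14] .###. => .  t=3,i=8
  [13] .##.# => .  t=0,i=18
  [12] .##.. => #  t=2,i=4
  [11] .#.## => #  t=0,i=2
  [10] .#.#. => .  t=1,i=21
  [9] .#..# => #  t=1,i=9
  [8] .#... => .  t=0,i=9
  [7] ..### => .  t=0,i=12
  [6] ..##. => #  t=2,i=8
  [5] ..#.# => .  t=0,i=1
  [4] ..#.. => #  t=1,i=8
  [3] ...## => #  t=0,i=11
  [2] ...#. => .  t=0,i=0
  [1] ....# => .  t=0,i=23
  [0] ..... => .  t=2,i=19
  bits 01001001101100011001101001011000 = 1236376152

1236376152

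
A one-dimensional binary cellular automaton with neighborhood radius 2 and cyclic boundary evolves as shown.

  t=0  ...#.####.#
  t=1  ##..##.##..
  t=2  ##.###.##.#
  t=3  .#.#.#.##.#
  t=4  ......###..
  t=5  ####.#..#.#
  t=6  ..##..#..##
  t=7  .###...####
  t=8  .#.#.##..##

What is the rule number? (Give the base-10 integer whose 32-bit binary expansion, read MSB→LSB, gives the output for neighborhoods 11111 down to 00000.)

  ##### -> .   bit 31 = 0  t=5,i=1
  ####. -> #   bit 30 = 1  t=0,i=7
  ###.# -> #   bit 29 = 1  t=0,i=8
  ###.. -> #   bit 28 = 1  t=4,i=8
  ##.## -> .   bit 27 = 0  t=1,i=6
  ##.#. -> .   bit 26 = 0  t=0,i=9
  ##..# -> .   bit 25 = 0  t=1,i=2
  ##... -> .   bit 24 = 0  t=4,i=9
  #.### -> #   bit 23 = 1  t=0,i=5
  #.##. -> #   bit 22 = 1  t=1,i=7
  #.#.# -> .   bit 21 = 0  t=3,i=1
  #.#.. -> .   bit 20 = 0  t=0,i=10
  #..## -> #   bit 19 = 1  t=1,i=3
  #..#. -> .   bit 18 = 0  t=5,i=7
  #...# -> #   bit 17 = 1  t=0,i=1
  #.... -> #   bit 16 = 1  t=4,i=10
  .#### -> .   bit 15 = 0  t=0,i=6
  .###. -> .   bit 14 = 0  t=2,i=0
  .##.# -> #   bit 13 = 1  t=1,i=5
  .##.. -> #   bit 12 = 1  t=1,i=1
  .#.## -> #   bit 11 = 1  t=0,i=4
  .#.#. -> .   bit 10 = 0  t=3,i=0
  .#..# -> #   bit 9 = 1  t=5,i=6
  .#... -> #   bit 8 = 1  t=0,i=0
  ..### -> .   bit 7 = 0  t=4,i=6
  ..##. -> #   bit 6 = 1  t=1,i=0
  ..#.# -> .   bit 5 = 0  t=0,i=3
  ..#.. -> .   bit 4 = 0  t=6,i=6
  ...## -> #   bit 3 = 1  t=4,i=5
  ...#. -> .   bit 2 = 0  t=0,i=2
  ....# -> .   bit 1 = 0  t=4,i=4
  ..... -> #   bit 0 = 1  t=4,i=0
  bits 01110000110010110011101101001001 = 1892367177

1892367177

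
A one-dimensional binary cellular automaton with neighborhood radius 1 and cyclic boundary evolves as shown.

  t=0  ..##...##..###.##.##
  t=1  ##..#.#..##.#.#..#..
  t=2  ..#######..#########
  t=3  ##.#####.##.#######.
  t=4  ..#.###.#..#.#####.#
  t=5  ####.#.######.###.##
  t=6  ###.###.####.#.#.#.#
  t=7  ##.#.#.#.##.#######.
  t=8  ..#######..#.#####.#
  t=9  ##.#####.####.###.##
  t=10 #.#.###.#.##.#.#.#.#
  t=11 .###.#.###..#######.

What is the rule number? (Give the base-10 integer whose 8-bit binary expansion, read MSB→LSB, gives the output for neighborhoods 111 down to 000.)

182

  ###|#  b7=1 t=0,i=12
  ##.|.  b6=0 t=0,i=3
  #.#|#  b5=1 t=0,i=14
  #..|#  b4=1 t=0,i=0
  .##|.  b3=0 t=0,i=2
  .#.|#  b2=1 t=1,i=4
  ..#|#  b1=1 t=0,i=1
  ...|.  b0=0 t=0,i=5
  bits 10110110 = 182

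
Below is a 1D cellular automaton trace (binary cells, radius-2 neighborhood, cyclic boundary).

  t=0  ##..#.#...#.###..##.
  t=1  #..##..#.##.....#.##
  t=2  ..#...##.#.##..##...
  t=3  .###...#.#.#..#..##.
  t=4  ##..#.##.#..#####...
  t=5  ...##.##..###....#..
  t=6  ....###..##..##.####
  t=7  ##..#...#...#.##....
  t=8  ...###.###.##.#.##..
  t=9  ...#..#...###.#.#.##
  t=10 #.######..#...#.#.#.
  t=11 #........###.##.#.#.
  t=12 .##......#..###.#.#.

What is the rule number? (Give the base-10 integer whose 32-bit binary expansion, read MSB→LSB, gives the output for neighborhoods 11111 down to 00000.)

158147508

  nb #####: next=.  (t=4,i=14, bit31=0)
  nb ####.: next=.  (t=4,i=15, bit30=0)
  nb ###.#: next=.  (t=8,i=5, bit29=0)
  nb ###..: next=.  (t=0,i=14, bit28=0)
  nb ##.##: next=#  (t=0,i=19, bit27=1)
  nb ##.#.: next=.  (t=2,i=8, bit26=0)
  nb ##..#: next=.  (t=0,i=2, bit25=0)
  nb ##...: next=#  (t=1,i=11, bit24=1)
  nb #.###: next=.  (t=0,i=12, bit23=0)
  nb #.##.: next=#  (t=0,i=0, bit22=1)
  nb #.#.#: next=#  (t=2,i=9, bit21=1)
  nb #.#..: next=.  (t=0,i=6, bit20=0)
  nb #..##: next=#  (t=0,i=16, bit19=1)
  nb #..#.: next=#  (t=0,i=3, bit18=1)
  nb #...#: next=.  (t=0,i=8, bit17=0)
  nb #....: next=#  (t=1,i=12, bit16=1)
  nb .####: next=.  (t=4,i=13, bit15=0)
  nb .###.: next=.  (t=0,i=13, bit14=0)
  nb .##.#: next=#  (t=0,i=18, bit13=1)
  nb .##..: next=.  (t=0,i=1, bit12=0)
  nb .#.##: next=.  (t=0,i=11, bit11=0)
  nb .#.#.: next=.  (t=0,i=5, bit10=0)
  nb .#..#: next=#  (t=3,i=12, bit9=1)
  nb .#...: next=#  (t=0,i=7, bit8=1)
  nb ..###: next=#  (t=3,i=1, bit7=1)
  nb ..##.: next=.  (t=0,i=17, bit6=0)
  nb ..#.#: next=#  (t=0,i=4, bit5=1)
  nb ..#..: next=#  (t=2,i=2, bit4=1)
  nb ...##: next=.  (t=2,i=5, bit3=0)
  nb ...#.: next=#  (t=0,i=9, bit2=1)
  nb ....#: next=.  (t=1,i=14, bit1=0)
  nb .....: next=.  (t=1,i=13, bit0=0)
  bits 00001001011011010010001110110100 = 158147508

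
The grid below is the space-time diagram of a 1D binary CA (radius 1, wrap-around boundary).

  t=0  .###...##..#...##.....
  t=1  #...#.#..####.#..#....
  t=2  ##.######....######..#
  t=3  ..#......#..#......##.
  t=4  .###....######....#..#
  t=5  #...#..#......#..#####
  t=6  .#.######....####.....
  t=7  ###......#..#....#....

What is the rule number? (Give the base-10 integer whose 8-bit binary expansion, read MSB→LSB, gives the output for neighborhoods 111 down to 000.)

  nb ###: next=.  (t=0,i=2, bit7=0)
  nb ##.: next=.  (t=0,i=3, bit6=0)
  nb #.#: next=#  (t=1,i=5, bit5=1)
  nb #..: next=#  (t=0,i=4, bit4=1)
  nb .##: next=.  (t=0,i=1, bit3=0)
  nb .#.: next=#  (t=0,i=11, bit2=1)
  nb ..#: next=#  (t=0,i=0, bit1=1)
  nb ...: next=.  (t=0,i=5, bit0=0)
  bits 00110110 = 54

54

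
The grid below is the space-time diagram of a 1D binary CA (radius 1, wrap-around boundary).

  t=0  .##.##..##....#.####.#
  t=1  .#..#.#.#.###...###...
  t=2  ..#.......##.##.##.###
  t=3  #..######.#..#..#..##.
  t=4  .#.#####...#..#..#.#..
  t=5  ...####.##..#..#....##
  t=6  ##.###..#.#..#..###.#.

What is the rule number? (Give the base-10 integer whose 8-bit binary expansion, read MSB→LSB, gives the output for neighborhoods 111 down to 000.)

153

  ### -> #   bit 7 = 1  t=0,i=17
  ##. -> .   bit 6 = 0  t=0,i=2
  #.# -> .   bit 5 = 0  t=0,i=0
  #.. -> #   bit 4 = 1  t=0,i=6
  .## -> #   bit 3 = 1  t=0,i=1
  .#. -> .   bit 2 = 0  t=0,i=14
  ..# -> .   bit 1 = 0  t=0,i=7
  ... -> #   bit 0 = 1  t=0,i=11
  bits 10011001 = 153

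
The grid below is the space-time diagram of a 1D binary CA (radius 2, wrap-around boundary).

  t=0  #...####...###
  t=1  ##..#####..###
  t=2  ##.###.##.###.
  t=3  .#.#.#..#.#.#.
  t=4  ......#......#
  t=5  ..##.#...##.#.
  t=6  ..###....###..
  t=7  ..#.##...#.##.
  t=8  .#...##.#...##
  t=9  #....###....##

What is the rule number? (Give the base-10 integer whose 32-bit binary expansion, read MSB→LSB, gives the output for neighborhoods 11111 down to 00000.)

  ##### -> .   bit 31 = 0  t=1,i=6
  ####. -> #   bit 30 = 1  t=0,i=6
  ###.# -> #   bit 29 = 1  t=2,i=5
  ###.. -> #   bit 28 = 1  t=0,i=0
  ##.## -> .   bit 27 = 0  t=2,i=2
  ##.#. -> #   bit 26 = 1  t=5,i=4
  ##..# -> .   bit 25 = 0  t=1,i=2
  ##... -> #   bit 24 = 1  t=0,i=1
  #.### -> #   bit 23 = 1  t=2,i=3
  #.##. -> .   bit 22 = 0  t=2,i=0
  #.#.# -> .   bit 21 = 0  t=3,i=3
  #.#.. -> .   bit 20 = 0  t=3,i=5
  #..## -> #   bit 19 = 1  t=1,i=3
  #..#. -> .   bit 18 = 0  t=3,i=0
  #...# -> .   bit 17 = 0  t=0,i=2
  #.... -> .   bit 16 = 0  t=4,i=1
  .#### -> #   bit 15 = 1  t=0,i=5
  .###. -> .   bit 14 = 0  t=2,i=4
  .##.# -> #   bit 13 = 1  t=2,i=1
  .##.. -> #   bit 12 = 1  t=7,i=5
  .#.## -> .   bit 11 = 0  t=7,i=3
  .#.#. -> .   bit 10 = 0  t=3,i=2
  .#..# -> #   bit 9 = 1  t=3,i=6
  .#... -> .   bit 8 = 0  t=4,i=0
  ..### -> #   bit 7 = 1  t=0,i=4
  ..##. -> #   bit 6 = 1  t=5,i=2
  ..#.# -> .   bit 5 = 0  t=3,i=1
  ..#.. -> .   bit 4 = 0  t=4,i=6
  ...## -> .   bit 3 = 0  t=0,i=3
  ...#. -> #   bit 2 = 1  t=4,i=5
  ....# -> .   bit 1 = 0  t=4,i=4
  ..... -> #   bit 0 = 1  t=4,i=2
  bits 01110101100010001011001011000101 = 1971892933

1971892933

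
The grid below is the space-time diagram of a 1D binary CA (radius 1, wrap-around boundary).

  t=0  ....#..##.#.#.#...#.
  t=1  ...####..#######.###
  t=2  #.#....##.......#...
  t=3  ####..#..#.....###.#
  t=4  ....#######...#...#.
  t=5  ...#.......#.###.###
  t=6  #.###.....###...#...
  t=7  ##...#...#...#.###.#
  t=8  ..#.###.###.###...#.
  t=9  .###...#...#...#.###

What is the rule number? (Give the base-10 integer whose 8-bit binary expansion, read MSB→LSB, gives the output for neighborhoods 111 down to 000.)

54

  ###|.  b7=0 t=1,i=4
  ##.|.  b6=0 t=0,i=8
  #.#|#  b5=1 t=0,i=9
  #..|#  b4=1 t=0,i=5
  .##|.  b3=0 t=0,i=7
  .#.|#  b2=1 t=0,i=4
  ..#|#  b1=1 t=0,i=3
  ...|.  b0=0 t=0,i=0
  bits 00110110 = 54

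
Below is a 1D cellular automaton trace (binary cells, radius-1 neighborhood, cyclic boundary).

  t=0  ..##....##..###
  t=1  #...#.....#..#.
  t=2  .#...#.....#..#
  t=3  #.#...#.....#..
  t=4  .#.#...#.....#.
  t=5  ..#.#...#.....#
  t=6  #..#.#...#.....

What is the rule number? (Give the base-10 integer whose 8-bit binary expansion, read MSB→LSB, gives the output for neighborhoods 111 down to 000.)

176

  ###|#  b7=1 t=0,i=13
  ##.|.  b6=0 t=0,i=3
  #.#|#  b5=1 t=1,i=14
  #..|#  b4=1 t=0,i=0
  .##|.  b3=0 t=0,i=2
  .#.|.  b2=0 t=1,i=0
  ..#|.  b1=0 t=0,i=1
  ...|.  b0=0 t=0,i=5
  bits 10110000 = 176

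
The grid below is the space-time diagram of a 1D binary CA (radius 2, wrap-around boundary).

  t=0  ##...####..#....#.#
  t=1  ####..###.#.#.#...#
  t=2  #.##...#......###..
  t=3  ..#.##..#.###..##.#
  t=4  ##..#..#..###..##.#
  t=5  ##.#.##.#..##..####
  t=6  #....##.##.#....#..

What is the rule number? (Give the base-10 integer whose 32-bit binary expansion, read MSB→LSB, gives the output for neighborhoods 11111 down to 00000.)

  ##### -> .   bit 31 = 0  t=1,i=1
  ####. -> #   bit 30 = 1  t=0,i=7
  ###.# -> .   bit 29 = 0  t=1,i=8
  ###.. -> #   bit 28 = 1  t=0,i=1
  ##.## -> #   bit 27 = 1  t=4,i=17
  ##.#. -> .   bit 26 = 0  t=1,i=9
  ##..# -> .   bit 25 = 0  t=0,i=9
  ##... -> #   bit 24 = 1  t=0,i=2
  #.### -> #   bit 23 = 1  t=0,i=18
  #.##. -> #   bit 22 = 1  t=2,i=2
  #.#.# -> .   bit 21 = 0  t=1,i=10
  #.#.. -> #   bit 20 = 1  t=1,i=14
  #..## -> .   bit 19 = 0  t=1,i=5
  #..#. -> #   bit 18 = 1  t=0,i=10
  #...# -> #   bit 17 = 1  t=0,i=3
  #.... -> .   bit 16 = 0  t=0,i=13
  .#### -> #   bit 15 = 1  t=0,i=6
  .###. -> #   bit 14 = 1  t=0,i=0
  .##.# -> #   bit 13 = 1  t=3,i=16
  .##.. -> .   bit 12 = 0  t=2,i=3
  .#.## -> .   bit 11 = 0  t=0,i=17
  .#.#. -> .   bit 10 = 0  t=1,i=11
  .#..# -> #   bit 9 = 1  t=3,i=0
  .#... -> #   bit 8 = 1  t=0,i=12
  ..### -> .   bit 7 = 0  t=0,i=5
  ..##. -> #   bit 6 = 1  t=3,i=15
  ..#.# -> .   bit 5 = 0  t=0,i=16
  ..#.. -> .   bit 4 = 0  t=0,i=11
  ...## -> .   bit 3 = 0  t=0,i=4
  ...#. -> .   bit 2 = 0  t=0,i=15
  ....# -> #   bit 1 = 1  t=0,i=14
  ..... -> #   bit 0 = 1  t=2,i=10
  bits 01011001110101101110001101000011 = 1507255107

1507255107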